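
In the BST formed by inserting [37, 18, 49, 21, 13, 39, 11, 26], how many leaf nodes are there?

Tree built from: [37, 18, 49, 21, 13, 39, 11, 26]
Tree (level-order array): [37, 18, 49, 13, 21, 39, None, 11, None, None, 26]
Rule: A leaf has 0 children.
Per-node child counts:
  node 37: 2 child(ren)
  node 18: 2 child(ren)
  node 13: 1 child(ren)
  node 11: 0 child(ren)
  node 21: 1 child(ren)
  node 26: 0 child(ren)
  node 49: 1 child(ren)
  node 39: 0 child(ren)
Matching nodes: [11, 26, 39]
Count of leaf nodes: 3


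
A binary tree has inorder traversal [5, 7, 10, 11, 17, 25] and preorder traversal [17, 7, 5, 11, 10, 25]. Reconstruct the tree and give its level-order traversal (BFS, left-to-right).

Inorder:  [5, 7, 10, 11, 17, 25]
Preorder: [17, 7, 5, 11, 10, 25]
Algorithm: preorder visits root first, so consume preorder in order;
for each root, split the current inorder slice at that value into
left-subtree inorder and right-subtree inorder, then recurse.
Recursive splits:
  root=17; inorder splits into left=[5, 7, 10, 11], right=[25]
  root=7; inorder splits into left=[5], right=[10, 11]
  root=5; inorder splits into left=[], right=[]
  root=11; inorder splits into left=[10], right=[]
  root=10; inorder splits into left=[], right=[]
  root=25; inorder splits into left=[], right=[]
Reconstructed level-order: [17, 7, 25, 5, 11, 10]


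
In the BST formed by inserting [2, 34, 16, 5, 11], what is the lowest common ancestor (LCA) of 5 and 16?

Tree insertion order: [2, 34, 16, 5, 11]
Tree (level-order array): [2, None, 34, 16, None, 5, None, None, 11]
In a BST, the LCA of p=5, q=16 is the first node v on the
root-to-leaf path with p <= v <= q (go left if both < v, right if both > v).
Walk from root:
  at 2: both 5 and 16 > 2, go right
  at 34: both 5 and 16 < 34, go left
  at 16: 5 <= 16 <= 16, this is the LCA
LCA = 16


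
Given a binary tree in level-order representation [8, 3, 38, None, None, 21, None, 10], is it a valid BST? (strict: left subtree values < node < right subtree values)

Level-order array: [8, 3, 38, None, None, 21, None, 10]
Validate using subtree bounds (lo, hi): at each node, require lo < value < hi,
then recurse left with hi=value and right with lo=value.
Preorder trace (stopping at first violation):
  at node 8 with bounds (-inf, +inf): OK
  at node 3 with bounds (-inf, 8): OK
  at node 38 with bounds (8, +inf): OK
  at node 21 with bounds (8, 38): OK
  at node 10 with bounds (8, 21): OK
No violation found at any node.
Result: Valid BST


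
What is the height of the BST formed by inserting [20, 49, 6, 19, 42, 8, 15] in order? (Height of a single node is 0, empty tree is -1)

Insertion order: [20, 49, 6, 19, 42, 8, 15]
Tree (level-order array): [20, 6, 49, None, 19, 42, None, 8, None, None, None, None, 15]
Compute height bottom-up (empty subtree = -1):
  height(15) = 1 + max(-1, -1) = 0
  height(8) = 1 + max(-1, 0) = 1
  height(19) = 1 + max(1, -1) = 2
  height(6) = 1 + max(-1, 2) = 3
  height(42) = 1 + max(-1, -1) = 0
  height(49) = 1 + max(0, -1) = 1
  height(20) = 1 + max(3, 1) = 4
Height = 4


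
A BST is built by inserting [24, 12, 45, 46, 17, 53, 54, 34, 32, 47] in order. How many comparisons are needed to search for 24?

Search path for 24: 24
Found: True
Comparisons: 1


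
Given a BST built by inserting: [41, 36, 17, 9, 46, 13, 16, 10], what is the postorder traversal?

Tree insertion order: [41, 36, 17, 9, 46, 13, 16, 10]
Tree (level-order array): [41, 36, 46, 17, None, None, None, 9, None, None, 13, 10, 16]
Postorder traversal: [10, 16, 13, 9, 17, 36, 46, 41]


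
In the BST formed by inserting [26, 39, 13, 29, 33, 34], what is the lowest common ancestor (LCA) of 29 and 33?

Tree insertion order: [26, 39, 13, 29, 33, 34]
Tree (level-order array): [26, 13, 39, None, None, 29, None, None, 33, None, 34]
In a BST, the LCA of p=29, q=33 is the first node v on the
root-to-leaf path with p <= v <= q (go left if both < v, right if both > v).
Walk from root:
  at 26: both 29 and 33 > 26, go right
  at 39: both 29 and 33 < 39, go left
  at 29: 29 <= 29 <= 33, this is the LCA
LCA = 29


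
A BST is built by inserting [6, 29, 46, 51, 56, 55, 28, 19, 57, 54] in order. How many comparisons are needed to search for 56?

Search path for 56: 6 -> 29 -> 46 -> 51 -> 56
Found: True
Comparisons: 5


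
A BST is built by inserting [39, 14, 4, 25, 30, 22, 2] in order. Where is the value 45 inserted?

Starting tree (level order): [39, 14, None, 4, 25, 2, None, 22, 30]
Insertion path: 39
Result: insert 45 as right child of 39
Final tree (level order): [39, 14, 45, 4, 25, None, None, 2, None, 22, 30]


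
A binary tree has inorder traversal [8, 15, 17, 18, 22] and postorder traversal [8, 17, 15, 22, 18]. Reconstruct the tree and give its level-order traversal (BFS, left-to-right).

Inorder:   [8, 15, 17, 18, 22]
Postorder: [8, 17, 15, 22, 18]
Algorithm: postorder visits root last, so walk postorder right-to-left;
each value is the root of the current inorder slice — split it at that
value, recurse on the right subtree first, then the left.
Recursive splits:
  root=18; inorder splits into left=[8, 15, 17], right=[22]
  root=22; inorder splits into left=[], right=[]
  root=15; inorder splits into left=[8], right=[17]
  root=17; inorder splits into left=[], right=[]
  root=8; inorder splits into left=[], right=[]
Reconstructed level-order: [18, 15, 22, 8, 17]


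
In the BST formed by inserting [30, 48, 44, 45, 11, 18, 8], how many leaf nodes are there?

Tree built from: [30, 48, 44, 45, 11, 18, 8]
Tree (level-order array): [30, 11, 48, 8, 18, 44, None, None, None, None, None, None, 45]
Rule: A leaf has 0 children.
Per-node child counts:
  node 30: 2 child(ren)
  node 11: 2 child(ren)
  node 8: 0 child(ren)
  node 18: 0 child(ren)
  node 48: 1 child(ren)
  node 44: 1 child(ren)
  node 45: 0 child(ren)
Matching nodes: [8, 18, 45]
Count of leaf nodes: 3


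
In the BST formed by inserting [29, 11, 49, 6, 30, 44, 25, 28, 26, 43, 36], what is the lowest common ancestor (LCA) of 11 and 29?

Tree insertion order: [29, 11, 49, 6, 30, 44, 25, 28, 26, 43, 36]
Tree (level-order array): [29, 11, 49, 6, 25, 30, None, None, None, None, 28, None, 44, 26, None, 43, None, None, None, 36]
In a BST, the LCA of p=11, q=29 is the first node v on the
root-to-leaf path with p <= v <= q (go left if both < v, right if both > v).
Walk from root:
  at 29: 11 <= 29 <= 29, this is the LCA
LCA = 29


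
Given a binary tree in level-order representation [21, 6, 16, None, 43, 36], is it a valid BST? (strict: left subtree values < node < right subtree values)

Level-order array: [21, 6, 16, None, 43, 36]
Validate using subtree bounds (lo, hi): at each node, require lo < value < hi,
then recurse left with hi=value and right with lo=value.
Preorder trace (stopping at first violation):
  at node 21 with bounds (-inf, +inf): OK
  at node 6 with bounds (-inf, 21): OK
  at node 43 with bounds (6, 21): VIOLATION
Node 43 violates its bound: not (6 < 43 < 21).
Result: Not a valid BST


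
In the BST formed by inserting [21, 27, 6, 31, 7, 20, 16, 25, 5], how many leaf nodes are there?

Tree built from: [21, 27, 6, 31, 7, 20, 16, 25, 5]
Tree (level-order array): [21, 6, 27, 5, 7, 25, 31, None, None, None, 20, None, None, None, None, 16]
Rule: A leaf has 0 children.
Per-node child counts:
  node 21: 2 child(ren)
  node 6: 2 child(ren)
  node 5: 0 child(ren)
  node 7: 1 child(ren)
  node 20: 1 child(ren)
  node 16: 0 child(ren)
  node 27: 2 child(ren)
  node 25: 0 child(ren)
  node 31: 0 child(ren)
Matching nodes: [5, 16, 25, 31]
Count of leaf nodes: 4


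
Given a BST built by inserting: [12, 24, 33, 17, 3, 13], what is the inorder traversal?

Tree insertion order: [12, 24, 33, 17, 3, 13]
Tree (level-order array): [12, 3, 24, None, None, 17, 33, 13]
Inorder traversal: [3, 12, 13, 17, 24, 33]


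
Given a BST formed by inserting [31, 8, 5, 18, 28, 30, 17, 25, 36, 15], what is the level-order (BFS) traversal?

Tree insertion order: [31, 8, 5, 18, 28, 30, 17, 25, 36, 15]
Tree (level-order array): [31, 8, 36, 5, 18, None, None, None, None, 17, 28, 15, None, 25, 30]
BFS from the root, enqueuing left then right child of each popped node:
  queue [31] -> pop 31, enqueue [8, 36], visited so far: [31]
  queue [8, 36] -> pop 8, enqueue [5, 18], visited so far: [31, 8]
  queue [36, 5, 18] -> pop 36, enqueue [none], visited so far: [31, 8, 36]
  queue [5, 18] -> pop 5, enqueue [none], visited so far: [31, 8, 36, 5]
  queue [18] -> pop 18, enqueue [17, 28], visited so far: [31, 8, 36, 5, 18]
  queue [17, 28] -> pop 17, enqueue [15], visited so far: [31, 8, 36, 5, 18, 17]
  queue [28, 15] -> pop 28, enqueue [25, 30], visited so far: [31, 8, 36, 5, 18, 17, 28]
  queue [15, 25, 30] -> pop 15, enqueue [none], visited so far: [31, 8, 36, 5, 18, 17, 28, 15]
  queue [25, 30] -> pop 25, enqueue [none], visited so far: [31, 8, 36, 5, 18, 17, 28, 15, 25]
  queue [30] -> pop 30, enqueue [none], visited so far: [31, 8, 36, 5, 18, 17, 28, 15, 25, 30]
Result: [31, 8, 36, 5, 18, 17, 28, 15, 25, 30]


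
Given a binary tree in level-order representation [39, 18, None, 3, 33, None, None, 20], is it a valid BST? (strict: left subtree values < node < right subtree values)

Level-order array: [39, 18, None, 3, 33, None, None, 20]
Validate using subtree bounds (lo, hi): at each node, require lo < value < hi,
then recurse left with hi=value and right with lo=value.
Preorder trace (stopping at first violation):
  at node 39 with bounds (-inf, +inf): OK
  at node 18 with bounds (-inf, 39): OK
  at node 3 with bounds (-inf, 18): OK
  at node 33 with bounds (18, 39): OK
  at node 20 with bounds (18, 33): OK
No violation found at any node.
Result: Valid BST


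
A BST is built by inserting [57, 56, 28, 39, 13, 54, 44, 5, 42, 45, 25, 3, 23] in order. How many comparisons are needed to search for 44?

Search path for 44: 57 -> 56 -> 28 -> 39 -> 54 -> 44
Found: True
Comparisons: 6


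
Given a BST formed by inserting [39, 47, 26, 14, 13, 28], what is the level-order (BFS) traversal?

Tree insertion order: [39, 47, 26, 14, 13, 28]
Tree (level-order array): [39, 26, 47, 14, 28, None, None, 13]
BFS from the root, enqueuing left then right child of each popped node:
  queue [39] -> pop 39, enqueue [26, 47], visited so far: [39]
  queue [26, 47] -> pop 26, enqueue [14, 28], visited so far: [39, 26]
  queue [47, 14, 28] -> pop 47, enqueue [none], visited so far: [39, 26, 47]
  queue [14, 28] -> pop 14, enqueue [13], visited so far: [39, 26, 47, 14]
  queue [28, 13] -> pop 28, enqueue [none], visited so far: [39, 26, 47, 14, 28]
  queue [13] -> pop 13, enqueue [none], visited so far: [39, 26, 47, 14, 28, 13]
Result: [39, 26, 47, 14, 28, 13]


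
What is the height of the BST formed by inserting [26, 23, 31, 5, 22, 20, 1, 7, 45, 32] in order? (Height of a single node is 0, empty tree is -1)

Insertion order: [26, 23, 31, 5, 22, 20, 1, 7, 45, 32]
Tree (level-order array): [26, 23, 31, 5, None, None, 45, 1, 22, 32, None, None, None, 20, None, None, None, 7]
Compute height bottom-up (empty subtree = -1):
  height(1) = 1 + max(-1, -1) = 0
  height(7) = 1 + max(-1, -1) = 0
  height(20) = 1 + max(0, -1) = 1
  height(22) = 1 + max(1, -1) = 2
  height(5) = 1 + max(0, 2) = 3
  height(23) = 1 + max(3, -1) = 4
  height(32) = 1 + max(-1, -1) = 0
  height(45) = 1 + max(0, -1) = 1
  height(31) = 1 + max(-1, 1) = 2
  height(26) = 1 + max(4, 2) = 5
Height = 5


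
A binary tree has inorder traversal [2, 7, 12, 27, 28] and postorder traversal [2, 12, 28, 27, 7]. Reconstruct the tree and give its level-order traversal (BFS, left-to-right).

Inorder:   [2, 7, 12, 27, 28]
Postorder: [2, 12, 28, 27, 7]
Algorithm: postorder visits root last, so walk postorder right-to-left;
each value is the root of the current inorder slice — split it at that
value, recurse on the right subtree first, then the left.
Recursive splits:
  root=7; inorder splits into left=[2], right=[12, 27, 28]
  root=27; inorder splits into left=[12], right=[28]
  root=28; inorder splits into left=[], right=[]
  root=12; inorder splits into left=[], right=[]
  root=2; inorder splits into left=[], right=[]
Reconstructed level-order: [7, 2, 27, 12, 28]


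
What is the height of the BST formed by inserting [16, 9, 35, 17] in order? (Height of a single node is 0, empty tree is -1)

Insertion order: [16, 9, 35, 17]
Tree (level-order array): [16, 9, 35, None, None, 17]
Compute height bottom-up (empty subtree = -1):
  height(9) = 1 + max(-1, -1) = 0
  height(17) = 1 + max(-1, -1) = 0
  height(35) = 1 + max(0, -1) = 1
  height(16) = 1 + max(0, 1) = 2
Height = 2


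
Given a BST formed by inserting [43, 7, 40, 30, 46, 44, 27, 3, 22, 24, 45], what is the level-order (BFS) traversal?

Tree insertion order: [43, 7, 40, 30, 46, 44, 27, 3, 22, 24, 45]
Tree (level-order array): [43, 7, 46, 3, 40, 44, None, None, None, 30, None, None, 45, 27, None, None, None, 22, None, None, 24]
BFS from the root, enqueuing left then right child of each popped node:
  queue [43] -> pop 43, enqueue [7, 46], visited so far: [43]
  queue [7, 46] -> pop 7, enqueue [3, 40], visited so far: [43, 7]
  queue [46, 3, 40] -> pop 46, enqueue [44], visited so far: [43, 7, 46]
  queue [3, 40, 44] -> pop 3, enqueue [none], visited so far: [43, 7, 46, 3]
  queue [40, 44] -> pop 40, enqueue [30], visited so far: [43, 7, 46, 3, 40]
  queue [44, 30] -> pop 44, enqueue [45], visited so far: [43, 7, 46, 3, 40, 44]
  queue [30, 45] -> pop 30, enqueue [27], visited so far: [43, 7, 46, 3, 40, 44, 30]
  queue [45, 27] -> pop 45, enqueue [none], visited so far: [43, 7, 46, 3, 40, 44, 30, 45]
  queue [27] -> pop 27, enqueue [22], visited so far: [43, 7, 46, 3, 40, 44, 30, 45, 27]
  queue [22] -> pop 22, enqueue [24], visited so far: [43, 7, 46, 3, 40, 44, 30, 45, 27, 22]
  queue [24] -> pop 24, enqueue [none], visited so far: [43, 7, 46, 3, 40, 44, 30, 45, 27, 22, 24]
Result: [43, 7, 46, 3, 40, 44, 30, 45, 27, 22, 24]


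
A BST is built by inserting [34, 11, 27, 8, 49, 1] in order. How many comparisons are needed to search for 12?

Search path for 12: 34 -> 11 -> 27
Found: False
Comparisons: 3


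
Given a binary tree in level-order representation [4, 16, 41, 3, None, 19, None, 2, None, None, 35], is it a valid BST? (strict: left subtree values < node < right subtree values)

Level-order array: [4, 16, 41, 3, None, 19, None, 2, None, None, 35]
Validate using subtree bounds (lo, hi): at each node, require lo < value < hi,
then recurse left with hi=value and right with lo=value.
Preorder trace (stopping at first violation):
  at node 4 with bounds (-inf, +inf): OK
  at node 16 with bounds (-inf, 4): VIOLATION
Node 16 violates its bound: not (-inf < 16 < 4).
Result: Not a valid BST


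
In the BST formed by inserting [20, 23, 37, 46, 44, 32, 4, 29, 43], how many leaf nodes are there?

Tree built from: [20, 23, 37, 46, 44, 32, 4, 29, 43]
Tree (level-order array): [20, 4, 23, None, None, None, 37, 32, 46, 29, None, 44, None, None, None, 43]
Rule: A leaf has 0 children.
Per-node child counts:
  node 20: 2 child(ren)
  node 4: 0 child(ren)
  node 23: 1 child(ren)
  node 37: 2 child(ren)
  node 32: 1 child(ren)
  node 29: 0 child(ren)
  node 46: 1 child(ren)
  node 44: 1 child(ren)
  node 43: 0 child(ren)
Matching nodes: [4, 29, 43]
Count of leaf nodes: 3


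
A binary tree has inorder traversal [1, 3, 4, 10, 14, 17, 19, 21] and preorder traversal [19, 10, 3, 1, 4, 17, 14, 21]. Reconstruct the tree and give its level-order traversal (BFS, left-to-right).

Inorder:  [1, 3, 4, 10, 14, 17, 19, 21]
Preorder: [19, 10, 3, 1, 4, 17, 14, 21]
Algorithm: preorder visits root first, so consume preorder in order;
for each root, split the current inorder slice at that value into
left-subtree inorder and right-subtree inorder, then recurse.
Recursive splits:
  root=19; inorder splits into left=[1, 3, 4, 10, 14, 17], right=[21]
  root=10; inorder splits into left=[1, 3, 4], right=[14, 17]
  root=3; inorder splits into left=[1], right=[4]
  root=1; inorder splits into left=[], right=[]
  root=4; inorder splits into left=[], right=[]
  root=17; inorder splits into left=[14], right=[]
  root=14; inorder splits into left=[], right=[]
  root=21; inorder splits into left=[], right=[]
Reconstructed level-order: [19, 10, 21, 3, 17, 1, 4, 14]


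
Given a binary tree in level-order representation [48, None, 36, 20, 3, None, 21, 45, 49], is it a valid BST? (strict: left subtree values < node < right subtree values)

Level-order array: [48, None, 36, 20, 3, None, 21, 45, 49]
Validate using subtree bounds (lo, hi): at each node, require lo < value < hi,
then recurse left with hi=value and right with lo=value.
Preorder trace (stopping at first violation):
  at node 48 with bounds (-inf, +inf): OK
  at node 36 with bounds (48, +inf): VIOLATION
Node 36 violates its bound: not (48 < 36 < +inf).
Result: Not a valid BST


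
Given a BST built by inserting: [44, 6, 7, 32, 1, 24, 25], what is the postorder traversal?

Tree insertion order: [44, 6, 7, 32, 1, 24, 25]
Tree (level-order array): [44, 6, None, 1, 7, None, None, None, 32, 24, None, None, 25]
Postorder traversal: [1, 25, 24, 32, 7, 6, 44]


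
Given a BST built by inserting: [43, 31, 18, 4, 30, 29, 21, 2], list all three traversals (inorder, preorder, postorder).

Tree insertion order: [43, 31, 18, 4, 30, 29, 21, 2]
Tree (level-order array): [43, 31, None, 18, None, 4, 30, 2, None, 29, None, None, None, 21]
Inorder (L, root, R): [2, 4, 18, 21, 29, 30, 31, 43]
Preorder (root, L, R): [43, 31, 18, 4, 2, 30, 29, 21]
Postorder (L, R, root): [2, 4, 21, 29, 30, 18, 31, 43]


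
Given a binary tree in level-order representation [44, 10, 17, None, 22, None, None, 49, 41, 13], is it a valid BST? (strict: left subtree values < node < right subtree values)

Level-order array: [44, 10, 17, None, 22, None, None, 49, 41, 13]
Validate using subtree bounds (lo, hi): at each node, require lo < value < hi,
then recurse left with hi=value and right with lo=value.
Preorder trace (stopping at first violation):
  at node 44 with bounds (-inf, +inf): OK
  at node 10 with bounds (-inf, 44): OK
  at node 22 with bounds (10, 44): OK
  at node 49 with bounds (10, 22): VIOLATION
Node 49 violates its bound: not (10 < 49 < 22).
Result: Not a valid BST


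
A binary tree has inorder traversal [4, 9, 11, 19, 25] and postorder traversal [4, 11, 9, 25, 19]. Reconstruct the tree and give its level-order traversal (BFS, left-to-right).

Inorder:   [4, 9, 11, 19, 25]
Postorder: [4, 11, 9, 25, 19]
Algorithm: postorder visits root last, so walk postorder right-to-left;
each value is the root of the current inorder slice — split it at that
value, recurse on the right subtree first, then the left.
Recursive splits:
  root=19; inorder splits into left=[4, 9, 11], right=[25]
  root=25; inorder splits into left=[], right=[]
  root=9; inorder splits into left=[4], right=[11]
  root=11; inorder splits into left=[], right=[]
  root=4; inorder splits into left=[], right=[]
Reconstructed level-order: [19, 9, 25, 4, 11]


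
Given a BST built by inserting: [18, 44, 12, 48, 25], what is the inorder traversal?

Tree insertion order: [18, 44, 12, 48, 25]
Tree (level-order array): [18, 12, 44, None, None, 25, 48]
Inorder traversal: [12, 18, 25, 44, 48]


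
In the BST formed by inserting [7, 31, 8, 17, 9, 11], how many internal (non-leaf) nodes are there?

Tree built from: [7, 31, 8, 17, 9, 11]
Tree (level-order array): [7, None, 31, 8, None, None, 17, 9, None, None, 11]
Rule: An internal node has at least one child.
Per-node child counts:
  node 7: 1 child(ren)
  node 31: 1 child(ren)
  node 8: 1 child(ren)
  node 17: 1 child(ren)
  node 9: 1 child(ren)
  node 11: 0 child(ren)
Matching nodes: [7, 31, 8, 17, 9]
Count of internal (non-leaf) nodes: 5


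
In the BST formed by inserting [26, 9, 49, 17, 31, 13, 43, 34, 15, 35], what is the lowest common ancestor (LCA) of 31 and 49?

Tree insertion order: [26, 9, 49, 17, 31, 13, 43, 34, 15, 35]
Tree (level-order array): [26, 9, 49, None, 17, 31, None, 13, None, None, 43, None, 15, 34, None, None, None, None, 35]
In a BST, the LCA of p=31, q=49 is the first node v on the
root-to-leaf path with p <= v <= q (go left if both < v, right if both > v).
Walk from root:
  at 26: both 31 and 49 > 26, go right
  at 49: 31 <= 49 <= 49, this is the LCA
LCA = 49


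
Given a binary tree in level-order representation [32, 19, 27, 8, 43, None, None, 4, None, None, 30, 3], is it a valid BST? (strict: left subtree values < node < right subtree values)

Level-order array: [32, 19, 27, 8, 43, None, None, 4, None, None, 30, 3]
Validate using subtree bounds (lo, hi): at each node, require lo < value < hi,
then recurse left with hi=value and right with lo=value.
Preorder trace (stopping at first violation):
  at node 32 with bounds (-inf, +inf): OK
  at node 19 with bounds (-inf, 32): OK
  at node 8 with bounds (-inf, 19): OK
  at node 4 with bounds (-inf, 8): OK
  at node 3 with bounds (-inf, 4): OK
  at node 43 with bounds (19, 32): VIOLATION
Node 43 violates its bound: not (19 < 43 < 32).
Result: Not a valid BST


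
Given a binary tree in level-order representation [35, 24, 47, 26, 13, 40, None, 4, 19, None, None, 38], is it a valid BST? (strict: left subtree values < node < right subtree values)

Level-order array: [35, 24, 47, 26, 13, 40, None, 4, 19, None, None, 38]
Validate using subtree bounds (lo, hi): at each node, require lo < value < hi,
then recurse left with hi=value and right with lo=value.
Preorder trace (stopping at first violation):
  at node 35 with bounds (-inf, +inf): OK
  at node 24 with bounds (-inf, 35): OK
  at node 26 with bounds (-inf, 24): VIOLATION
Node 26 violates its bound: not (-inf < 26 < 24).
Result: Not a valid BST


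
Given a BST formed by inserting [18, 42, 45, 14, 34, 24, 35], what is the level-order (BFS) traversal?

Tree insertion order: [18, 42, 45, 14, 34, 24, 35]
Tree (level-order array): [18, 14, 42, None, None, 34, 45, 24, 35]
BFS from the root, enqueuing left then right child of each popped node:
  queue [18] -> pop 18, enqueue [14, 42], visited so far: [18]
  queue [14, 42] -> pop 14, enqueue [none], visited so far: [18, 14]
  queue [42] -> pop 42, enqueue [34, 45], visited so far: [18, 14, 42]
  queue [34, 45] -> pop 34, enqueue [24, 35], visited so far: [18, 14, 42, 34]
  queue [45, 24, 35] -> pop 45, enqueue [none], visited so far: [18, 14, 42, 34, 45]
  queue [24, 35] -> pop 24, enqueue [none], visited so far: [18, 14, 42, 34, 45, 24]
  queue [35] -> pop 35, enqueue [none], visited so far: [18, 14, 42, 34, 45, 24, 35]
Result: [18, 14, 42, 34, 45, 24, 35]


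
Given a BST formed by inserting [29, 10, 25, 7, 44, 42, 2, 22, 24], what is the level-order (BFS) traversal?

Tree insertion order: [29, 10, 25, 7, 44, 42, 2, 22, 24]
Tree (level-order array): [29, 10, 44, 7, 25, 42, None, 2, None, 22, None, None, None, None, None, None, 24]
BFS from the root, enqueuing left then right child of each popped node:
  queue [29] -> pop 29, enqueue [10, 44], visited so far: [29]
  queue [10, 44] -> pop 10, enqueue [7, 25], visited so far: [29, 10]
  queue [44, 7, 25] -> pop 44, enqueue [42], visited so far: [29, 10, 44]
  queue [7, 25, 42] -> pop 7, enqueue [2], visited so far: [29, 10, 44, 7]
  queue [25, 42, 2] -> pop 25, enqueue [22], visited so far: [29, 10, 44, 7, 25]
  queue [42, 2, 22] -> pop 42, enqueue [none], visited so far: [29, 10, 44, 7, 25, 42]
  queue [2, 22] -> pop 2, enqueue [none], visited so far: [29, 10, 44, 7, 25, 42, 2]
  queue [22] -> pop 22, enqueue [24], visited so far: [29, 10, 44, 7, 25, 42, 2, 22]
  queue [24] -> pop 24, enqueue [none], visited so far: [29, 10, 44, 7, 25, 42, 2, 22, 24]
Result: [29, 10, 44, 7, 25, 42, 2, 22, 24]


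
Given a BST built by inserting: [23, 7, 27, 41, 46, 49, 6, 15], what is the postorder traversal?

Tree insertion order: [23, 7, 27, 41, 46, 49, 6, 15]
Tree (level-order array): [23, 7, 27, 6, 15, None, 41, None, None, None, None, None, 46, None, 49]
Postorder traversal: [6, 15, 7, 49, 46, 41, 27, 23]


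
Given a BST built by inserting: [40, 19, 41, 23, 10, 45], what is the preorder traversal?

Tree insertion order: [40, 19, 41, 23, 10, 45]
Tree (level-order array): [40, 19, 41, 10, 23, None, 45]
Preorder traversal: [40, 19, 10, 23, 41, 45]


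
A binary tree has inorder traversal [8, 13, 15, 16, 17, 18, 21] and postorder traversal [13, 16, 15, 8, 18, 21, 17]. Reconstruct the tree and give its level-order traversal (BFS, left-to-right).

Inorder:   [8, 13, 15, 16, 17, 18, 21]
Postorder: [13, 16, 15, 8, 18, 21, 17]
Algorithm: postorder visits root last, so walk postorder right-to-left;
each value is the root of the current inorder slice — split it at that
value, recurse on the right subtree first, then the left.
Recursive splits:
  root=17; inorder splits into left=[8, 13, 15, 16], right=[18, 21]
  root=21; inorder splits into left=[18], right=[]
  root=18; inorder splits into left=[], right=[]
  root=8; inorder splits into left=[], right=[13, 15, 16]
  root=15; inorder splits into left=[13], right=[16]
  root=16; inorder splits into left=[], right=[]
  root=13; inorder splits into left=[], right=[]
Reconstructed level-order: [17, 8, 21, 15, 18, 13, 16]


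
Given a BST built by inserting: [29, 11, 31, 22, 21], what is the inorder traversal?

Tree insertion order: [29, 11, 31, 22, 21]
Tree (level-order array): [29, 11, 31, None, 22, None, None, 21]
Inorder traversal: [11, 21, 22, 29, 31]


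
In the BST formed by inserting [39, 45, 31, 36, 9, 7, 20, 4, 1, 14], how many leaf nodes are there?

Tree built from: [39, 45, 31, 36, 9, 7, 20, 4, 1, 14]
Tree (level-order array): [39, 31, 45, 9, 36, None, None, 7, 20, None, None, 4, None, 14, None, 1]
Rule: A leaf has 0 children.
Per-node child counts:
  node 39: 2 child(ren)
  node 31: 2 child(ren)
  node 9: 2 child(ren)
  node 7: 1 child(ren)
  node 4: 1 child(ren)
  node 1: 0 child(ren)
  node 20: 1 child(ren)
  node 14: 0 child(ren)
  node 36: 0 child(ren)
  node 45: 0 child(ren)
Matching nodes: [1, 14, 36, 45]
Count of leaf nodes: 4


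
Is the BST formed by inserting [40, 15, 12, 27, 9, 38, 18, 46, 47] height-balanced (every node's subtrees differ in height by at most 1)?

Tree (level-order array): [40, 15, 46, 12, 27, None, 47, 9, None, 18, 38]
Definition: a tree is height-balanced if, at every node, |h(left) - h(right)| <= 1 (empty subtree has height -1).
Bottom-up per-node check:
  node 9: h_left=-1, h_right=-1, diff=0 [OK], height=0
  node 12: h_left=0, h_right=-1, diff=1 [OK], height=1
  node 18: h_left=-1, h_right=-1, diff=0 [OK], height=0
  node 38: h_left=-1, h_right=-1, diff=0 [OK], height=0
  node 27: h_left=0, h_right=0, diff=0 [OK], height=1
  node 15: h_left=1, h_right=1, diff=0 [OK], height=2
  node 47: h_left=-1, h_right=-1, diff=0 [OK], height=0
  node 46: h_left=-1, h_right=0, diff=1 [OK], height=1
  node 40: h_left=2, h_right=1, diff=1 [OK], height=3
All nodes satisfy the balance condition.
Result: Balanced


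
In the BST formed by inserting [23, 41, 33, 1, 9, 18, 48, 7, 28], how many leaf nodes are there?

Tree built from: [23, 41, 33, 1, 9, 18, 48, 7, 28]
Tree (level-order array): [23, 1, 41, None, 9, 33, 48, 7, 18, 28]
Rule: A leaf has 0 children.
Per-node child counts:
  node 23: 2 child(ren)
  node 1: 1 child(ren)
  node 9: 2 child(ren)
  node 7: 0 child(ren)
  node 18: 0 child(ren)
  node 41: 2 child(ren)
  node 33: 1 child(ren)
  node 28: 0 child(ren)
  node 48: 0 child(ren)
Matching nodes: [7, 18, 28, 48]
Count of leaf nodes: 4


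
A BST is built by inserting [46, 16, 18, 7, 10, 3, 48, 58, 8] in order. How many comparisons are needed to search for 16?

Search path for 16: 46 -> 16
Found: True
Comparisons: 2


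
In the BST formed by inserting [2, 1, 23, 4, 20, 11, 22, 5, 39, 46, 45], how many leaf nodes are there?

Tree built from: [2, 1, 23, 4, 20, 11, 22, 5, 39, 46, 45]
Tree (level-order array): [2, 1, 23, None, None, 4, 39, None, 20, None, 46, 11, 22, 45, None, 5]
Rule: A leaf has 0 children.
Per-node child counts:
  node 2: 2 child(ren)
  node 1: 0 child(ren)
  node 23: 2 child(ren)
  node 4: 1 child(ren)
  node 20: 2 child(ren)
  node 11: 1 child(ren)
  node 5: 0 child(ren)
  node 22: 0 child(ren)
  node 39: 1 child(ren)
  node 46: 1 child(ren)
  node 45: 0 child(ren)
Matching nodes: [1, 5, 22, 45]
Count of leaf nodes: 4


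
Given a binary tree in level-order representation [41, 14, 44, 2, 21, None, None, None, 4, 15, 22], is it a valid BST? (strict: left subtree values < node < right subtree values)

Level-order array: [41, 14, 44, 2, 21, None, None, None, 4, 15, 22]
Validate using subtree bounds (lo, hi): at each node, require lo < value < hi,
then recurse left with hi=value and right with lo=value.
Preorder trace (stopping at first violation):
  at node 41 with bounds (-inf, +inf): OK
  at node 14 with bounds (-inf, 41): OK
  at node 2 with bounds (-inf, 14): OK
  at node 4 with bounds (2, 14): OK
  at node 21 with bounds (14, 41): OK
  at node 15 with bounds (14, 21): OK
  at node 22 with bounds (21, 41): OK
  at node 44 with bounds (41, +inf): OK
No violation found at any node.
Result: Valid BST


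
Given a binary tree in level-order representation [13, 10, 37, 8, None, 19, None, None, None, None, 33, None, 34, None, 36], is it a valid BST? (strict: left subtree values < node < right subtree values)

Level-order array: [13, 10, 37, 8, None, 19, None, None, None, None, 33, None, 34, None, 36]
Validate using subtree bounds (lo, hi): at each node, require lo < value < hi,
then recurse left with hi=value and right with lo=value.
Preorder trace (stopping at first violation):
  at node 13 with bounds (-inf, +inf): OK
  at node 10 with bounds (-inf, 13): OK
  at node 8 with bounds (-inf, 10): OK
  at node 37 with bounds (13, +inf): OK
  at node 19 with bounds (13, 37): OK
  at node 33 with bounds (19, 37): OK
  at node 34 with bounds (33, 37): OK
  at node 36 with bounds (34, 37): OK
No violation found at any node.
Result: Valid BST


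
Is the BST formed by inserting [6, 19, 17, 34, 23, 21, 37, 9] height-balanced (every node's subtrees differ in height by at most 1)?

Tree (level-order array): [6, None, 19, 17, 34, 9, None, 23, 37, None, None, 21]
Definition: a tree is height-balanced if, at every node, |h(left) - h(right)| <= 1 (empty subtree has height -1).
Bottom-up per-node check:
  node 9: h_left=-1, h_right=-1, diff=0 [OK], height=0
  node 17: h_left=0, h_right=-1, diff=1 [OK], height=1
  node 21: h_left=-1, h_right=-1, diff=0 [OK], height=0
  node 23: h_left=0, h_right=-1, diff=1 [OK], height=1
  node 37: h_left=-1, h_right=-1, diff=0 [OK], height=0
  node 34: h_left=1, h_right=0, diff=1 [OK], height=2
  node 19: h_left=1, h_right=2, diff=1 [OK], height=3
  node 6: h_left=-1, h_right=3, diff=4 [FAIL (|-1-3|=4 > 1)], height=4
Node 6 violates the condition: |-1 - 3| = 4 > 1.
Result: Not balanced


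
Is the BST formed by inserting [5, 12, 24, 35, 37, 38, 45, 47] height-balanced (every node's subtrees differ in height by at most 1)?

Tree (level-order array): [5, None, 12, None, 24, None, 35, None, 37, None, 38, None, 45, None, 47]
Definition: a tree is height-balanced if, at every node, |h(left) - h(right)| <= 1 (empty subtree has height -1).
Bottom-up per-node check:
  node 47: h_left=-1, h_right=-1, diff=0 [OK], height=0
  node 45: h_left=-1, h_right=0, diff=1 [OK], height=1
  node 38: h_left=-1, h_right=1, diff=2 [FAIL (|-1-1|=2 > 1)], height=2
  node 37: h_left=-1, h_right=2, diff=3 [FAIL (|-1-2|=3 > 1)], height=3
  node 35: h_left=-1, h_right=3, diff=4 [FAIL (|-1-3|=4 > 1)], height=4
  node 24: h_left=-1, h_right=4, diff=5 [FAIL (|-1-4|=5 > 1)], height=5
  node 12: h_left=-1, h_right=5, diff=6 [FAIL (|-1-5|=6 > 1)], height=6
  node 5: h_left=-1, h_right=6, diff=7 [FAIL (|-1-6|=7 > 1)], height=7
Node 38 violates the condition: |-1 - 1| = 2 > 1.
Result: Not balanced


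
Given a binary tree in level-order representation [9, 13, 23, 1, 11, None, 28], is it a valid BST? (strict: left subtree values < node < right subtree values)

Level-order array: [9, 13, 23, 1, 11, None, 28]
Validate using subtree bounds (lo, hi): at each node, require lo < value < hi,
then recurse left with hi=value and right with lo=value.
Preorder trace (stopping at first violation):
  at node 9 with bounds (-inf, +inf): OK
  at node 13 with bounds (-inf, 9): VIOLATION
Node 13 violates its bound: not (-inf < 13 < 9).
Result: Not a valid BST


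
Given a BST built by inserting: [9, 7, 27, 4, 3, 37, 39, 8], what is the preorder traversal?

Tree insertion order: [9, 7, 27, 4, 3, 37, 39, 8]
Tree (level-order array): [9, 7, 27, 4, 8, None, 37, 3, None, None, None, None, 39]
Preorder traversal: [9, 7, 4, 3, 8, 27, 37, 39]


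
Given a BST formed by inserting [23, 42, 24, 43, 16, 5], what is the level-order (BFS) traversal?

Tree insertion order: [23, 42, 24, 43, 16, 5]
Tree (level-order array): [23, 16, 42, 5, None, 24, 43]
BFS from the root, enqueuing left then right child of each popped node:
  queue [23] -> pop 23, enqueue [16, 42], visited so far: [23]
  queue [16, 42] -> pop 16, enqueue [5], visited so far: [23, 16]
  queue [42, 5] -> pop 42, enqueue [24, 43], visited so far: [23, 16, 42]
  queue [5, 24, 43] -> pop 5, enqueue [none], visited so far: [23, 16, 42, 5]
  queue [24, 43] -> pop 24, enqueue [none], visited so far: [23, 16, 42, 5, 24]
  queue [43] -> pop 43, enqueue [none], visited so far: [23, 16, 42, 5, 24, 43]
Result: [23, 16, 42, 5, 24, 43]


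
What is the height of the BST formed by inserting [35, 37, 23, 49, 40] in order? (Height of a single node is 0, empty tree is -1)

Insertion order: [35, 37, 23, 49, 40]
Tree (level-order array): [35, 23, 37, None, None, None, 49, 40]
Compute height bottom-up (empty subtree = -1):
  height(23) = 1 + max(-1, -1) = 0
  height(40) = 1 + max(-1, -1) = 0
  height(49) = 1 + max(0, -1) = 1
  height(37) = 1 + max(-1, 1) = 2
  height(35) = 1 + max(0, 2) = 3
Height = 3


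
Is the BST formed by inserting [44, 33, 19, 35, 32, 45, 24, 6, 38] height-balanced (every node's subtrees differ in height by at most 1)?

Tree (level-order array): [44, 33, 45, 19, 35, None, None, 6, 32, None, 38, None, None, 24]
Definition: a tree is height-balanced if, at every node, |h(left) - h(right)| <= 1 (empty subtree has height -1).
Bottom-up per-node check:
  node 6: h_left=-1, h_right=-1, diff=0 [OK], height=0
  node 24: h_left=-1, h_right=-1, diff=0 [OK], height=0
  node 32: h_left=0, h_right=-1, diff=1 [OK], height=1
  node 19: h_left=0, h_right=1, diff=1 [OK], height=2
  node 38: h_left=-1, h_right=-1, diff=0 [OK], height=0
  node 35: h_left=-1, h_right=0, diff=1 [OK], height=1
  node 33: h_left=2, h_right=1, diff=1 [OK], height=3
  node 45: h_left=-1, h_right=-1, diff=0 [OK], height=0
  node 44: h_left=3, h_right=0, diff=3 [FAIL (|3-0|=3 > 1)], height=4
Node 44 violates the condition: |3 - 0| = 3 > 1.
Result: Not balanced


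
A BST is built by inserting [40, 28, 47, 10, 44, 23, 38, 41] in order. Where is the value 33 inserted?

Starting tree (level order): [40, 28, 47, 10, 38, 44, None, None, 23, None, None, 41]
Insertion path: 40 -> 28 -> 38
Result: insert 33 as left child of 38
Final tree (level order): [40, 28, 47, 10, 38, 44, None, None, 23, 33, None, 41]


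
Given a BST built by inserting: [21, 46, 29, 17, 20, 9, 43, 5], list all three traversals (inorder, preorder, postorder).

Tree insertion order: [21, 46, 29, 17, 20, 9, 43, 5]
Tree (level-order array): [21, 17, 46, 9, 20, 29, None, 5, None, None, None, None, 43]
Inorder (L, root, R): [5, 9, 17, 20, 21, 29, 43, 46]
Preorder (root, L, R): [21, 17, 9, 5, 20, 46, 29, 43]
Postorder (L, R, root): [5, 9, 20, 17, 43, 29, 46, 21]


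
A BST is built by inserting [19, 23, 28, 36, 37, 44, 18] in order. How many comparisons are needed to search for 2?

Search path for 2: 19 -> 18
Found: False
Comparisons: 2


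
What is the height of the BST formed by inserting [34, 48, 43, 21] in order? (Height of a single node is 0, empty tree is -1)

Insertion order: [34, 48, 43, 21]
Tree (level-order array): [34, 21, 48, None, None, 43]
Compute height bottom-up (empty subtree = -1):
  height(21) = 1 + max(-1, -1) = 0
  height(43) = 1 + max(-1, -1) = 0
  height(48) = 1 + max(0, -1) = 1
  height(34) = 1 + max(0, 1) = 2
Height = 2


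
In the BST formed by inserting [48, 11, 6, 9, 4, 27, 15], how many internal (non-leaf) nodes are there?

Tree built from: [48, 11, 6, 9, 4, 27, 15]
Tree (level-order array): [48, 11, None, 6, 27, 4, 9, 15]
Rule: An internal node has at least one child.
Per-node child counts:
  node 48: 1 child(ren)
  node 11: 2 child(ren)
  node 6: 2 child(ren)
  node 4: 0 child(ren)
  node 9: 0 child(ren)
  node 27: 1 child(ren)
  node 15: 0 child(ren)
Matching nodes: [48, 11, 6, 27]
Count of internal (non-leaf) nodes: 4


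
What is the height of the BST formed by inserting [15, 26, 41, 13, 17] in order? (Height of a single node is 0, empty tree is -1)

Insertion order: [15, 26, 41, 13, 17]
Tree (level-order array): [15, 13, 26, None, None, 17, 41]
Compute height bottom-up (empty subtree = -1):
  height(13) = 1 + max(-1, -1) = 0
  height(17) = 1 + max(-1, -1) = 0
  height(41) = 1 + max(-1, -1) = 0
  height(26) = 1 + max(0, 0) = 1
  height(15) = 1 + max(0, 1) = 2
Height = 2


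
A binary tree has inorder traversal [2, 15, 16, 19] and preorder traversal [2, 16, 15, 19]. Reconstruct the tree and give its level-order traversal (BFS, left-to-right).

Inorder:  [2, 15, 16, 19]
Preorder: [2, 16, 15, 19]
Algorithm: preorder visits root first, so consume preorder in order;
for each root, split the current inorder slice at that value into
left-subtree inorder and right-subtree inorder, then recurse.
Recursive splits:
  root=2; inorder splits into left=[], right=[15, 16, 19]
  root=16; inorder splits into left=[15], right=[19]
  root=15; inorder splits into left=[], right=[]
  root=19; inorder splits into left=[], right=[]
Reconstructed level-order: [2, 16, 15, 19]


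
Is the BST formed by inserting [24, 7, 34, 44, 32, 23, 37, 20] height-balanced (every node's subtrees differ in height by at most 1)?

Tree (level-order array): [24, 7, 34, None, 23, 32, 44, 20, None, None, None, 37]
Definition: a tree is height-balanced if, at every node, |h(left) - h(right)| <= 1 (empty subtree has height -1).
Bottom-up per-node check:
  node 20: h_left=-1, h_right=-1, diff=0 [OK], height=0
  node 23: h_left=0, h_right=-1, diff=1 [OK], height=1
  node 7: h_left=-1, h_right=1, diff=2 [FAIL (|-1-1|=2 > 1)], height=2
  node 32: h_left=-1, h_right=-1, diff=0 [OK], height=0
  node 37: h_left=-1, h_right=-1, diff=0 [OK], height=0
  node 44: h_left=0, h_right=-1, diff=1 [OK], height=1
  node 34: h_left=0, h_right=1, diff=1 [OK], height=2
  node 24: h_left=2, h_right=2, diff=0 [OK], height=3
Node 7 violates the condition: |-1 - 1| = 2 > 1.
Result: Not balanced


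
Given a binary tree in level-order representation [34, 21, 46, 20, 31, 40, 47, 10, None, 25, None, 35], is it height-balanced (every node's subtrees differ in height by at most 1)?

Tree (level-order array): [34, 21, 46, 20, 31, 40, 47, 10, None, 25, None, 35]
Definition: a tree is height-balanced if, at every node, |h(left) - h(right)| <= 1 (empty subtree has height -1).
Bottom-up per-node check:
  node 10: h_left=-1, h_right=-1, diff=0 [OK], height=0
  node 20: h_left=0, h_right=-1, diff=1 [OK], height=1
  node 25: h_left=-1, h_right=-1, diff=0 [OK], height=0
  node 31: h_left=0, h_right=-1, diff=1 [OK], height=1
  node 21: h_left=1, h_right=1, diff=0 [OK], height=2
  node 35: h_left=-1, h_right=-1, diff=0 [OK], height=0
  node 40: h_left=0, h_right=-1, diff=1 [OK], height=1
  node 47: h_left=-1, h_right=-1, diff=0 [OK], height=0
  node 46: h_left=1, h_right=0, diff=1 [OK], height=2
  node 34: h_left=2, h_right=2, diff=0 [OK], height=3
All nodes satisfy the balance condition.
Result: Balanced


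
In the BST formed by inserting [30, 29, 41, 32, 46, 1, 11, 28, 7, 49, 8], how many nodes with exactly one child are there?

Tree built from: [30, 29, 41, 32, 46, 1, 11, 28, 7, 49, 8]
Tree (level-order array): [30, 29, 41, 1, None, 32, 46, None, 11, None, None, None, 49, 7, 28, None, None, None, 8]
Rule: These are nodes with exactly 1 non-null child.
Per-node child counts:
  node 30: 2 child(ren)
  node 29: 1 child(ren)
  node 1: 1 child(ren)
  node 11: 2 child(ren)
  node 7: 1 child(ren)
  node 8: 0 child(ren)
  node 28: 0 child(ren)
  node 41: 2 child(ren)
  node 32: 0 child(ren)
  node 46: 1 child(ren)
  node 49: 0 child(ren)
Matching nodes: [29, 1, 7, 46]
Count of nodes with exactly one child: 4
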